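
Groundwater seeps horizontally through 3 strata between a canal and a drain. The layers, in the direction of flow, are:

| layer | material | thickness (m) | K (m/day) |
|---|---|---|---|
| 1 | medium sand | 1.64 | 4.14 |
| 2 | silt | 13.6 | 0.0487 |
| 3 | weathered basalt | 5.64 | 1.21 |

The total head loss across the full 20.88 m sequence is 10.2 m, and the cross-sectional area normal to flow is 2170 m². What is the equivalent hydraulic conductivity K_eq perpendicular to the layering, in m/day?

0.0734

Flow is perpendicular to layering, so the layers act in series and the equivalent K is the thickness-weighted harmonic mean.
Total thickness L = 1.64 + 13.6 + 5.64 = 20.88 m.
Σ(b_i/K_i) = 1.64/4.14 + 13.6/0.0487 + 5.64/1.21 = 284.3 d.
K_eq = L / Σ(b_i/K_i) = 20.88 / 284.3 = 0.07344 m/day.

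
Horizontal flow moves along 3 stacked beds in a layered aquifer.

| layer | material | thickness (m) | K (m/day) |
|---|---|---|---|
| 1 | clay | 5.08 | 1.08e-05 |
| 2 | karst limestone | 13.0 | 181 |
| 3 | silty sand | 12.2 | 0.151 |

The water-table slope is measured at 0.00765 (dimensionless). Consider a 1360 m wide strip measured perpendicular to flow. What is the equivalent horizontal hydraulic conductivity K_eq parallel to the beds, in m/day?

77.8

Flow is parallel to layering, so each bed carries its own Darcy discharge and the transmissivities add.
Σ(K_i·b_i) = 1.08e-05×5.08 + 181×13.0 + 0.151×12.2 = 2355 m²/day.
Total thickness b = 30.28 m, so K_eq = Σ(K_i·b_i)/b = 77.77 m/day.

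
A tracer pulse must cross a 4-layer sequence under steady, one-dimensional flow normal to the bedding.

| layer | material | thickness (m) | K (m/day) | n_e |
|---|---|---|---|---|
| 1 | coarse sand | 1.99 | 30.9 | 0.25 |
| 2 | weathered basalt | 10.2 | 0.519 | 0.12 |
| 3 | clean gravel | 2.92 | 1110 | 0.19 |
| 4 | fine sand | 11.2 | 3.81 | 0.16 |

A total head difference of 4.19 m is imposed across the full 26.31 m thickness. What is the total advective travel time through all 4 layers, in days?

With flow normal to the layers, continuity requires the same specific discharge q through every layer.
Σ(b_i/K_i) = 1.99/30.9 + 10.2/0.519 + 2.92/1110 + 11.2/3.81 = 22.66 d.
q = Δh / Σ(b_i/K_i) = 4.19 / 22.66 = 0.1849 m/day.
In each layer the seepage velocity is v_i = q/n_i, so the layer transit time is t_i = b_i·n_i / q:
  layer 1 (coarse sand): t_1 = 1.99 × 0.25 / 0.1849 = 2.691 d
  layer 2 (weathered basalt): t_2 = 10.2 × 0.12 / 0.1849 = 6.619 d
  layer 3 (clean gravel): t_3 = 2.92 × 0.19 / 0.1849 = 3.000 d
  layer 4 (fine sand): t_4 = 11.2 × 0.16 / 0.1849 = 9.691 d
Total t = Σ t_i = 22.00 days.

22.0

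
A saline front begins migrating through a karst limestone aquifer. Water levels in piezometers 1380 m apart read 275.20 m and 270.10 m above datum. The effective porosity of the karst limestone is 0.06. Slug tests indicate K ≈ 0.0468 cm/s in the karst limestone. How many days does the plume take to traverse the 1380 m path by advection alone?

554

Convert K: 0.0468 cm/s × 864 = 40.44 m/day.
Hydraulic gradient i = (275.20 − 270.10) / 1380 = 5.1 / 1380 = 0.003696.
Darcy flux q = K · i = 40.44 × 0.003696 = 0.1494 m/day.
Seepage velocity v = q / n_e = 0.1494 / 0.06 = 2.491 m/day.
Travel time t = L / v = 1380 / 2.491 = 554.1 days.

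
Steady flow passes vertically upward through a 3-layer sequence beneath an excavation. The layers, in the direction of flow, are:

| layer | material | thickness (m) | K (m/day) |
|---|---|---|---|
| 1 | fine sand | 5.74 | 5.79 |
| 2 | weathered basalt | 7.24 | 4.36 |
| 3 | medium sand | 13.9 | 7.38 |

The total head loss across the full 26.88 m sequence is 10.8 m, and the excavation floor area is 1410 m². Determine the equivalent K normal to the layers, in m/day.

Flow is perpendicular to layering, so the layers act in series and the equivalent K is the thickness-weighted harmonic mean.
Total thickness L = 5.74 + 7.24 + 13.9 = 26.88 m.
Σ(b_i/K_i) = 5.74/5.79 + 7.24/4.36 + 13.9/7.38 = 4.535 d.
K_eq = L / Σ(b_i/K_i) = 26.88 / 4.535 = 5.927 m/day.

5.93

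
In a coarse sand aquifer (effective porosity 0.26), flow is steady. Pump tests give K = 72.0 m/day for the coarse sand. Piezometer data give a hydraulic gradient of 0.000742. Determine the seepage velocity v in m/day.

Hydraulic gradient i = 0.000742.
Darcy flux q = K · i = 72.00 × 0.0007420 = 0.05342 m/day.
Seepage velocity v = q / n_e = 0.05342 / 0.26 = 0.2055 m/day.

0.205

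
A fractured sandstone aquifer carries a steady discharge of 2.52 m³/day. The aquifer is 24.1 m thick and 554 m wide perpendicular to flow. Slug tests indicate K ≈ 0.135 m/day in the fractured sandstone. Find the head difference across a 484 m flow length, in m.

Cross-sectional area A = 554 × 24.1 = 13351 m².
From Q = K·A·i, i = Q / (K·A) = 2.52 / (0.1350 × 13351) = 0.001398.
Head loss Δh = i · L = 0.001398 × 484 = 0.6767 m.

0.677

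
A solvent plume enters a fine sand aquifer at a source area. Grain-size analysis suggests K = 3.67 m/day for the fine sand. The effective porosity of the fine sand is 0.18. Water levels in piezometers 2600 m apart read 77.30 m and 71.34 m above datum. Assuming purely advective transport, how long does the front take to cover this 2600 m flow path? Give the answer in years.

152

Hydraulic gradient i = (77.30 − 71.34) / 2600 = 5.96 / 2600 = 0.002292.
Darcy flux q = K · i = 3.670 × 0.002292 = 0.008413 m/day.
Seepage velocity v = q / n_e = 0.008413 / 0.18 = 0.04674 m/day.
Travel time t = L / v = 2600 / 0.04674 = 55630 days = 152.3 years.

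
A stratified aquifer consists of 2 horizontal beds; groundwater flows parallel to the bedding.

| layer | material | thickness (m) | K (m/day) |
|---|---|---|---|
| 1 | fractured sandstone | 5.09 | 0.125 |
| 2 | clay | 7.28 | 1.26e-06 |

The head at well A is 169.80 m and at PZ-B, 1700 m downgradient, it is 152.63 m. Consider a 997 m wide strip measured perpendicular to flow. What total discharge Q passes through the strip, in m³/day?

Flow is parallel to layering, so each bed carries its own Darcy discharge and the transmissivities add.
Σ(K_i·b_i) = 0.125×5.09 + 1.26e-06×7.28 = 0.6363 m²/day.
Hydraulic gradient i = (169.80 − 152.63) / 1700 = 17.17 / 1700 = 0.01010.
Q = Σ(K_i·b_i) · W · i = 0.6363 × 997 × 0.01010 = 6.407 m³/day.

6.41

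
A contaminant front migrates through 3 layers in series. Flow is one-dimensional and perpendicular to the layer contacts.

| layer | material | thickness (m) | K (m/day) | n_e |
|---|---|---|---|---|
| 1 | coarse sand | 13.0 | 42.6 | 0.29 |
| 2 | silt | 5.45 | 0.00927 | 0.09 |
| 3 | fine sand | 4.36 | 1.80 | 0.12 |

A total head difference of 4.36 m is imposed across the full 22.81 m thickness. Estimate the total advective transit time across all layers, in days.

With flow normal to the layers, continuity requires the same specific discharge q through every layer.
Σ(b_i/K_i) = 13.0/42.6 + 5.45/0.00927 + 4.36/1.80 = 590.6 d.
q = Δh / Σ(b_i/K_i) = 4.36 / 590.6 = 0.007382 m/day.
In each layer the seepage velocity is v_i = q/n_i, so the layer transit time is t_i = b_i·n_i / q:
  layer 1 (coarse sand): t_1 = 13.0 × 0.29 / 0.007382 = 510.7 d
  layer 2 (silt): t_2 = 5.45 × 0.09 / 0.007382 = 66.45 d
  layer 3 (fine sand): t_3 = 4.36 × 0.12 / 0.007382 = 70.88 d
Total t = Σ t_i = 648.0 days.

648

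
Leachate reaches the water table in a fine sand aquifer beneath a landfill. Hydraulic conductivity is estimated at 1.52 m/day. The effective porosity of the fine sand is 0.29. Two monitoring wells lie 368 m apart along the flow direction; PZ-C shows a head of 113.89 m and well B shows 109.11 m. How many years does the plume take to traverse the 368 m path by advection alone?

Hydraulic gradient i = (113.89 − 109.11) / 368 = 4.78 / 368 = 0.01299.
Darcy flux q = K · i = 1.520 × 0.01299 = 0.01974 m/day.
Seepage velocity v = q / n_e = 0.01974 / 0.29 = 0.06808 m/day.
Travel time t = L / v = 368 / 0.06808 = 5405 days = 14.80 years.

14.8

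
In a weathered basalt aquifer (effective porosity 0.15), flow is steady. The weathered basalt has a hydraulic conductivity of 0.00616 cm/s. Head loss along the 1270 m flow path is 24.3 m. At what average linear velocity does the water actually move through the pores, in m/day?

0.679

Convert K: 0.00616 cm/s × 864 = 5.322 m/day.
Hydraulic gradient i = Δh / L = 24.3 / 1270 = 0.01913.
Darcy flux q = K · i = 5.322 × 0.01913 = 0.1018 m/day.
Seepage velocity v = q / n_e = 0.1018 / 0.15 = 0.6789 m/day.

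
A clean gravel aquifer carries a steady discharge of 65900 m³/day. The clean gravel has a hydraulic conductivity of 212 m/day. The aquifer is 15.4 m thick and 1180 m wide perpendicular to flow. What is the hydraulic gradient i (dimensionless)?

Cross-sectional area A = 1180 × 15.4 = 18172 m².
From Q = K·A·i, i = Q / (K·A) = 65900 / (212.0 × 18172) = 0.01711.

0.0171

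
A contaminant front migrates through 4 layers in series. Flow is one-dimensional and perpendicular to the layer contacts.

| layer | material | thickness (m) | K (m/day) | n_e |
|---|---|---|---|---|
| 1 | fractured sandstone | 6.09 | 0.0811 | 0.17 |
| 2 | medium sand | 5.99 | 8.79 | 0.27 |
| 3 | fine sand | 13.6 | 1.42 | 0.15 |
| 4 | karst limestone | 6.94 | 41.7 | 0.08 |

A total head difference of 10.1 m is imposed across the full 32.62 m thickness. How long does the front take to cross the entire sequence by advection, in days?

44.4

With flow normal to the layers, continuity requires the same specific discharge q through every layer.
Σ(b_i/K_i) = 6.09/0.0811 + 5.99/8.79 + 13.6/1.42 + 6.94/41.7 = 85.52 d.
q = Δh / Σ(b_i/K_i) = 10.1 / 85.52 = 0.1181 m/day.
In each layer the seepage velocity is v_i = q/n_i, so the layer transit time is t_i = b_i·n_i / q:
  layer 1 (fractured sandstone): t_1 = 6.09 × 0.17 / 0.1181 = 8.766 d
  layer 2 (medium sand): t_2 = 5.99 × 0.27 / 0.1181 = 13.69 d
  layer 3 (fine sand): t_3 = 13.6 × 0.15 / 0.1181 = 17.27 d
  layer 4 (karst limestone): t_4 = 6.94 × 0.08 / 0.1181 = 4.701 d
Total t = Σ t_i = 44.43 days.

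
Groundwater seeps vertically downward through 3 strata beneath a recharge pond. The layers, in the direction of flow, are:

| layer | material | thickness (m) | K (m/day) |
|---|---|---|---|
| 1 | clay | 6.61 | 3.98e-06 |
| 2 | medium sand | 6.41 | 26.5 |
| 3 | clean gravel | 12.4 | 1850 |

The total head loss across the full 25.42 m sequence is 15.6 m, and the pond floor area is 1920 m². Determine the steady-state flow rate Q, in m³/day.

0.0180

Flow is perpendicular to layering, so the layers act in series and the equivalent K is the thickness-weighted harmonic mean.
Total thickness L = 6.61 + 6.41 + 12.4 = 25.42 m.
Σ(b_i/K_i) = 6.61/3.98e-06 + 6.41/26.5 + 12.4/1850 = 1.661e+06 d.
K_eq = L / Σ(b_i/K_i) = 25.42 / 1.661e+06 = 1.531e-05 m/day.
Q = K_eq · A · (Δh/L) = 1.531e-05 × 1920 × (15.6/25.42) = 0.01803 m³/day.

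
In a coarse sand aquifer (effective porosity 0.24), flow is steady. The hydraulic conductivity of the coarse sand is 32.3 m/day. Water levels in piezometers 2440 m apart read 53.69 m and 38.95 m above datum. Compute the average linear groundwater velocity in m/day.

Hydraulic gradient i = (53.69 − 38.95) / 2440 = 14.74 / 2440 = 0.006041.
Darcy flux q = K · i = 32.30 × 0.006041 = 0.1951 m/day.
Seepage velocity v = q / n_e = 0.1951 / 0.24 = 0.8130 m/day.

0.813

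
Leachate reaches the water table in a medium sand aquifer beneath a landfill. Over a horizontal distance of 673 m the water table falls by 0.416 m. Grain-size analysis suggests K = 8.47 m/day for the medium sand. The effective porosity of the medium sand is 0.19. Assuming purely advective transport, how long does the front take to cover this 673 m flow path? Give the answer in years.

66.9

Hydraulic gradient i = Δh / L = 0.416 / 673 = 0.0006181.
Darcy flux q = K · i = 8.470 × 0.0006181 = 0.005236 m/day.
Seepage velocity v = q / n_e = 0.005236 / 0.19 = 0.02756 m/day.
Travel time t = L / v = 673 / 0.02756 = 24423 days = 66.87 years.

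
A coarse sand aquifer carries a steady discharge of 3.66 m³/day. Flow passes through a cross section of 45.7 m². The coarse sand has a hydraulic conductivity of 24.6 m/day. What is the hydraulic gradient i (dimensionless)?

0.00326

From Q = K·A·i, i = Q / (K·A) = 3.66 / (24.60 × 45.70) = 0.003256.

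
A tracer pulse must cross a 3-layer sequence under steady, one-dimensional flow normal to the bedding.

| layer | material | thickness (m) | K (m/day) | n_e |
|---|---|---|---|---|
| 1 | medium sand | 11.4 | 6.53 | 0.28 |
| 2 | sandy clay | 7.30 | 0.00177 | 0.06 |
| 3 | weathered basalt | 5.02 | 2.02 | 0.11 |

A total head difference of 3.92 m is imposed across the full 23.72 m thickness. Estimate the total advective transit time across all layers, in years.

With flow normal to the layers, continuity requires the same specific discharge q through every layer.
Σ(b_i/K_i) = 11.4/6.53 + 7.30/0.00177 + 5.02/2.02 = 4129 d.
q = Δh / Σ(b_i/K_i) = 3.92 / 4129 = 0.0009495 m/day.
In each layer the seepage velocity is v_i = q/n_i, so the layer transit time is t_i = b_i·n_i / q:
  layer 1 (medium sand): t_1 = 11.4 × 0.28 / 0.0009495 = 3362 d
  layer 2 (sandy clay): t_2 = 7.30 × 0.06 / 0.0009495 = 461.3 d
  layer 3 (weathered basalt): t_3 = 5.02 × 0.11 / 0.0009495 = 581.6 d
Total t = Σ t_i = 4405 days = 12.06 years.

12.1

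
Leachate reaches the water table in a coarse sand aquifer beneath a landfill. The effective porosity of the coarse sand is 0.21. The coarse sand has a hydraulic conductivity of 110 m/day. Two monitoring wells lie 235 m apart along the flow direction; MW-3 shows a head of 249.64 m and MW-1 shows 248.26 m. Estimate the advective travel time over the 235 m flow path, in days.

Hydraulic gradient i = (249.64 − 248.26) / 235 = 1.38 / 235 = 0.005872.
Darcy flux q = K · i = 110.0 × 0.005872 = 0.6460 m/day.
Seepage velocity v = q / n_e = 0.6460 / 0.21 = 3.076 m/day.
Travel time t = L / v = 235 / 3.076 = 76.40 days.

76.4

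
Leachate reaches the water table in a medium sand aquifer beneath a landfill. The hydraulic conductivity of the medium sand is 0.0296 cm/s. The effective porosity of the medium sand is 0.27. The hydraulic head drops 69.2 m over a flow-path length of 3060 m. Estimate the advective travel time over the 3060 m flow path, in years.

Convert K: 0.0296 cm/s × 864 = 25.57 m/day.
Hydraulic gradient i = Δh / L = 69.2 / 3060 = 0.02261.
Darcy flux q = K · i = 25.57 × 0.02261 = 0.5783 m/day.
Seepage velocity v = q / n_e = 0.5783 / 0.27 = 2.142 m/day.
Travel time t = L / v = 3060 / 2.142 = 1429 days = 3.911 years.

3.91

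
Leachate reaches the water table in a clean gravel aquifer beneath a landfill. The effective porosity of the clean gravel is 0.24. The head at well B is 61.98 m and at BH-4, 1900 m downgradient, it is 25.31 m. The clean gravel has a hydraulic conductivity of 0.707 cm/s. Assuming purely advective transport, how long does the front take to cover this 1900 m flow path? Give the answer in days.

38.7

Convert K: 0.707 cm/s × 864 = 610.8 m/day.
Hydraulic gradient i = (61.98 − 25.31) / 1900 = 36.67 / 1900 = 0.01930.
Darcy flux q = K · i = 610.8 × 0.01930 = 11.79 m/day.
Seepage velocity v = q / n_e = 11.79 / 0.24 = 49.12 m/day.
Travel time t = L / v = 1900 / 49.12 = 38.68 days.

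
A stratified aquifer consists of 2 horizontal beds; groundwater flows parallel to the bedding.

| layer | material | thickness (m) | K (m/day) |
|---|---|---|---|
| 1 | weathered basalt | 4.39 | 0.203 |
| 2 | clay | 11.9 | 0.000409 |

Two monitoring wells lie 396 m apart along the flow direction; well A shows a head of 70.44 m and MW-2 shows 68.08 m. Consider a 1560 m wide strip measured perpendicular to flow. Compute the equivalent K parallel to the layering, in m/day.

Flow is parallel to layering, so each bed carries its own Darcy discharge and the transmissivities add.
Σ(K_i·b_i) = 0.203×4.39 + 0.000409×11.9 = 0.8960 m²/day.
Total thickness b = 16.29 m, so K_eq = Σ(K_i·b_i)/b = 0.05501 m/day.

0.0550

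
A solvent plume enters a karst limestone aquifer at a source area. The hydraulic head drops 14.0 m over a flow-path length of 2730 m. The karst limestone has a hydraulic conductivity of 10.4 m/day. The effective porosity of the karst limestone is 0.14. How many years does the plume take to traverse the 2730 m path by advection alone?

Hydraulic gradient i = Δh / L = 14.0 / 2730 = 0.005128.
Darcy flux q = K · i = 10.40 × 0.005128 = 0.05333 m/day.
Seepage velocity v = q / n_e = 0.05333 / 0.14 = 0.3810 m/day.
Travel time t = L / v = 2730 / 0.3810 = 7166 days = 19.62 years.

19.6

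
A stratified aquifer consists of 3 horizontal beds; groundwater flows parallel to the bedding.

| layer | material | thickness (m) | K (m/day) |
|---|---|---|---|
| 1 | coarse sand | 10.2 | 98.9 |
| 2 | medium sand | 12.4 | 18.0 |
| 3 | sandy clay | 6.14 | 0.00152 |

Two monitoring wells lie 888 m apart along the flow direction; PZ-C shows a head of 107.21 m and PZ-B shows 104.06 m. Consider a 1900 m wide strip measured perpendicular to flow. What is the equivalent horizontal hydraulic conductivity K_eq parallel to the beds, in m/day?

42.9

Flow is parallel to layering, so each bed carries its own Darcy discharge and the transmissivities add.
Σ(K_i·b_i) = 98.9×10.2 + 18.0×12.4 + 0.00152×6.14 = 1232 m²/day.
Total thickness b = 28.74 m, so K_eq = Σ(K_i·b_i)/b = 42.87 m/day.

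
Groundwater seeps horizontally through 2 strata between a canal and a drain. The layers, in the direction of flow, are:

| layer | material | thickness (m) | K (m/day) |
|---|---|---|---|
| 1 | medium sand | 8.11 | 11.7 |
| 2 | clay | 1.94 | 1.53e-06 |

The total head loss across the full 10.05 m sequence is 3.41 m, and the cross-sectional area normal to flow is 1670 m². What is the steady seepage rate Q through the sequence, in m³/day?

Flow is perpendicular to layering, so the layers act in series and the equivalent K is the thickness-weighted harmonic mean.
Total thickness L = 8.11 + 1.94 = 10.05 m.
Σ(b_i/K_i) = 8.11/11.7 + 1.94/1.53e-06 = 1.268e+06 d.
K_eq = L / Σ(b_i/K_i) = 10.05 / 1.268e+06 = 7.926e-06 m/day.
Q = K_eq · A · (Δh/L) = 7.926e-06 × 1670 × (3.41/10.05) = 0.004491 m³/day.

0.00449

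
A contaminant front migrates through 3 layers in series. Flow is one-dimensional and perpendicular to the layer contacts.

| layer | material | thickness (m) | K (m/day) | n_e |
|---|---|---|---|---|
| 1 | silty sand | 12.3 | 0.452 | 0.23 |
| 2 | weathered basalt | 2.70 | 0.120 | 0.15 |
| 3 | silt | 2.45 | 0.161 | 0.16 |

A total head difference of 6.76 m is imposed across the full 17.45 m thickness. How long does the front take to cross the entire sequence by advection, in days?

With flow normal to the layers, continuity requires the same specific discharge q through every layer.
Σ(b_i/K_i) = 12.3/0.452 + 2.70/0.120 + 2.45/0.161 = 64.93 d.
q = Δh / Σ(b_i/K_i) = 6.76 / 64.93 = 0.1041 m/day.
In each layer the seepage velocity is v_i = q/n_i, so the layer transit time is t_i = b_i·n_i / q:
  layer 1 (silty sand): t_1 = 12.3 × 0.23 / 0.1041 = 27.17 d
  layer 2 (weathered basalt): t_2 = 2.70 × 0.15 / 0.1041 = 3.890 d
  layer 3 (silt): t_3 = 2.45 × 0.16 / 0.1041 = 3.765 d
Total t = Σ t_i = 34.83 days.

34.8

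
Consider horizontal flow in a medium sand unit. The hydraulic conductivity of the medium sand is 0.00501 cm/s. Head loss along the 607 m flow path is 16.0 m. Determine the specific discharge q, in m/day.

0.114

Convert K: 0.00501 cm/s × 864 = 4.329 m/day.
Hydraulic gradient i = Δh / L = 16.0 / 607 = 0.02636.
Specific discharge q = K · i = 4.329 × 0.02636 = 0.1141 m/day.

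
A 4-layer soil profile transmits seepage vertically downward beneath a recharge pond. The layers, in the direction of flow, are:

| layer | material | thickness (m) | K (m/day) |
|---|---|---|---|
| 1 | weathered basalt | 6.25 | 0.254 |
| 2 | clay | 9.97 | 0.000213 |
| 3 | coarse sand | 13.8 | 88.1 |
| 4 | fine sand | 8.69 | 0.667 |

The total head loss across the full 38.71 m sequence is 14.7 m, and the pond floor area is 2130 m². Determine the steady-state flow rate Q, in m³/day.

Flow is perpendicular to layering, so the layers act in series and the equivalent K is the thickness-weighted harmonic mean.
Total thickness L = 6.25 + 9.97 + 13.8 + 8.69 = 38.71 m.
Σ(b_i/K_i) = 6.25/0.254 + 9.97/0.000213 + 13.8/88.1 + 8.69/0.667 = 46845 d.
K_eq = L / Σ(b_i/K_i) = 38.71 / 46845 = 0.0008263 m/day.
Q = K_eq · A · (Δh/L) = 0.0008263 × 2130 × (14.7/38.71) = 0.6684 m³/day.

0.668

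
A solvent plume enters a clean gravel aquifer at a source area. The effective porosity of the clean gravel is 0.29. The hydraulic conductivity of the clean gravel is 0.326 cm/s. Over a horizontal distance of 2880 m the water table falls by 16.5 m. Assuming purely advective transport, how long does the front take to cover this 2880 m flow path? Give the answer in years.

Convert K: 0.326 cm/s × 864 = 281.7 m/day.
Hydraulic gradient i = Δh / L = 16.5 / 2880 = 0.005729.
Darcy flux q = K · i = 281.7 × 0.005729 = 1.614 m/day.
Seepage velocity v = q / n_e = 1.614 / 0.29 = 5.564 m/day.
Travel time t = L / v = 2880 / 5.564 = 517.6 days = 1.417 years.

1.42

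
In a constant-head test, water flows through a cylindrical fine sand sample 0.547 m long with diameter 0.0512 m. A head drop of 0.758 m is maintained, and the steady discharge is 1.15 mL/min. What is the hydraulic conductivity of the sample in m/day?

Cross-sectional area A = π·(d/2)² = π × (0.0512/2)² = 0.002059 m².
Convert discharge: 1.15 mL/min = 1.917e-08 m³/s.
Darcy's law rearranged: K = Q·L / (A·Δh) = 1.917e-08 × 0.547 / (0.002059 × 0.758) = 6.718e-06 m/s = 0.5804 m/day.

0.580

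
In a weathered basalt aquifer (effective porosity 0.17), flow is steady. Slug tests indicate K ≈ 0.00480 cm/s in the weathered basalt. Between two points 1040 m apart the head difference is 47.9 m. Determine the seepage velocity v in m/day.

Convert K: 0.00480 cm/s × 864 = 4.147 m/day.
Hydraulic gradient i = Δh / L = 47.9 / 1040 = 0.04606.
Darcy flux q = K · i = 4.147 × 0.04606 = 0.1910 m/day.
Seepage velocity v = q / n_e = 0.1910 / 0.17 = 1.124 m/day.

1.12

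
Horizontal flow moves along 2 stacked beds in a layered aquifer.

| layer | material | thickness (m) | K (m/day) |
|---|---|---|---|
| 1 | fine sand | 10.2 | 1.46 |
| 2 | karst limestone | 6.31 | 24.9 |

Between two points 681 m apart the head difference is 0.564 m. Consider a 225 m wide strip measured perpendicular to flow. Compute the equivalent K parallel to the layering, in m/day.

Flow is parallel to layering, so each bed carries its own Darcy discharge and the transmissivities add.
Σ(K_i·b_i) = 1.46×10.2 + 24.9×6.31 = 172.0 m²/day.
Total thickness b = 16.51 m, so K_eq = Σ(K_i·b_i)/b = 10.42 m/day.

10.4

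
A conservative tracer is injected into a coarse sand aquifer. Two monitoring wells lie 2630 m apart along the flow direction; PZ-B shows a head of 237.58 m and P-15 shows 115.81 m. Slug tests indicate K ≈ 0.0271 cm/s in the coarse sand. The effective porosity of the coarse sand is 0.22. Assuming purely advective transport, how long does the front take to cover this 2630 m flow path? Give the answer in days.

534

Convert K: 0.0271 cm/s × 864 = 23.41 m/day.
Hydraulic gradient i = (237.58 − 115.81) / 2630 = 121.77 / 2630 = 0.04630.
Darcy flux q = K · i = 23.41 × 0.04630 = 1.084 m/day.
Seepage velocity v = q / n_e = 1.084 / 0.22 = 4.928 m/day.
Travel time t = L / v = 2630 / 4.928 = 533.7 days.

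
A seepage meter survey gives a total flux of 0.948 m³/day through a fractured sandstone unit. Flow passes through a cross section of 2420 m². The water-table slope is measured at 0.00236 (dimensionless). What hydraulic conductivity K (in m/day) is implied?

Hydraulic gradient i = 0.00236.
From Q = K·A·i, K = Q / (A·i) = 0.948 / (2420 × 0.002360) = 0.1660 m/day.

0.166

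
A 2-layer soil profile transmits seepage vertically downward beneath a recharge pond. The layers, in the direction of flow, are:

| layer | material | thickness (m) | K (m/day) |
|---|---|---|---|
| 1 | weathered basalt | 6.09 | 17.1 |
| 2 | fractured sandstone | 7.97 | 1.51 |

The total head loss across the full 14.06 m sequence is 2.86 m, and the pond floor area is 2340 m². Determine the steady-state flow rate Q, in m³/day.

Flow is perpendicular to layering, so the layers act in series and the equivalent K is the thickness-weighted harmonic mean.
Total thickness L = 6.09 + 7.97 = 14.06 m.
Σ(b_i/K_i) = 6.09/17.1 + 7.97/1.51 = 5.634 d.
K_eq = L / Σ(b_i/K_i) = 14.06 / 5.634 = 2.495 m/day.
Q = K_eq · A · (Δh/L) = 2.495 × 2340 × (2.86/14.06) = 1188 m³/day.

1190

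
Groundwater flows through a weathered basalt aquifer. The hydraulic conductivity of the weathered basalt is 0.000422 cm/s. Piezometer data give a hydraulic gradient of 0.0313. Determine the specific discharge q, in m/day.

Convert K: 0.000422 cm/s × 864 = 0.3646 m/day.
Hydraulic gradient i = 0.0313.
Specific discharge q = K · i = 0.3646 × 0.03130 = 0.01141 m/day.

0.0114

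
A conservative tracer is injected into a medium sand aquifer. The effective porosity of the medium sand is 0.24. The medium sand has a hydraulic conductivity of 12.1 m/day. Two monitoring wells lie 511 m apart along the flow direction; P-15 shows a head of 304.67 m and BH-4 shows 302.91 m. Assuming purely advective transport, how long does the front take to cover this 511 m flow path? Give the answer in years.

8.06

Hydraulic gradient i = (304.67 − 302.91) / 511 = 1.76 / 511 = 0.003444.
Darcy flux q = K · i = 12.10 × 0.003444 = 0.04168 m/day.
Seepage velocity v = q / n_e = 0.04168 / 0.24 = 0.1736 m/day.
Travel time t = L / v = 511 / 0.1736 = 2943 days = 8.057 years.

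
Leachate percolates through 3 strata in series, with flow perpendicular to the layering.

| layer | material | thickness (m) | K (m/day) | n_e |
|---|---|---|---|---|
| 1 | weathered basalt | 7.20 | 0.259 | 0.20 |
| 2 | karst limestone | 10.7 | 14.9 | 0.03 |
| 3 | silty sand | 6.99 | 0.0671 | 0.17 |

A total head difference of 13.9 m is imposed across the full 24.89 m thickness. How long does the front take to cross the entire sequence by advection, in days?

28.2

With flow normal to the layers, continuity requires the same specific discharge q through every layer.
Σ(b_i/K_i) = 7.20/0.259 + 10.7/14.9 + 6.99/0.0671 = 132.7 d.
q = Δh / Σ(b_i/K_i) = 13.9 / 132.7 = 0.1048 m/day.
In each layer the seepage velocity is v_i = q/n_i, so the layer transit time is t_i = b_i·n_i / q:
  layer 1 (weathered basalt): t_1 = 7.20 × 0.20 / 0.1048 = 13.75 d
  layer 2 (karst limestone): t_2 = 10.7 × 0.03 / 0.1048 = 3.064 d
  layer 3 (silty sand): t_3 = 6.99 × 0.17 / 0.1048 = 11.34 d
Total t = Σ t_i = 28.15 days.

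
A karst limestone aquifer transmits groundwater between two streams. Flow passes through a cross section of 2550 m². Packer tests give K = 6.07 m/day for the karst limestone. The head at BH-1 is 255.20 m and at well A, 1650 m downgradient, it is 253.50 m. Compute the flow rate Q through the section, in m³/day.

15.9

Hydraulic gradient i = (255.20 − 253.50) / 1650 = 1.7 / 1650 = 0.001030.
Darcy's law: Q = K · A · i = 6.070 × 2550 × 0.001030 = 15.95 m³/day.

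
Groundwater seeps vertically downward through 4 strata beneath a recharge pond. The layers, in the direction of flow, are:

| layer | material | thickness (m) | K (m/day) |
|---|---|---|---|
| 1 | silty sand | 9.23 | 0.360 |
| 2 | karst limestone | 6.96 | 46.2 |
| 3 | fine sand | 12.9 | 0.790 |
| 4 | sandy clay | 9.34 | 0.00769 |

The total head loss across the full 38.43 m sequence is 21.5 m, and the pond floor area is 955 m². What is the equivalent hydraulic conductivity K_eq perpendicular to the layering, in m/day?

Flow is perpendicular to layering, so the layers act in series and the equivalent K is the thickness-weighted harmonic mean.
Total thickness L = 9.23 + 6.96 + 12.9 + 9.34 = 38.43 m.
Σ(b_i/K_i) = 9.23/0.360 + 6.96/46.2 + 12.9/0.790 + 9.34/0.00769 = 1257 d.
K_eq = L / Σ(b_i/K_i) = 38.43 / 1257 = 0.03058 m/day.

0.0306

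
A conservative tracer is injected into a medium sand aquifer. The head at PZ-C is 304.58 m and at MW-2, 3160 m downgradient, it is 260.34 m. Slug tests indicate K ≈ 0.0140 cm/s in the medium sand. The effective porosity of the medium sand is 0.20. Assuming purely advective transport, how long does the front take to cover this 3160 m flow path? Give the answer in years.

Convert K: 0.0140 cm/s × 864 = 12.10 m/day.
Hydraulic gradient i = (304.58 − 260.34) / 3160 = 44.24 / 3160 = 0.01400.
Darcy flux q = K · i = 12.10 × 0.01400 = 0.1693 m/day.
Seepage velocity v = q / n_e = 0.1693 / 0.20 = 0.8467 m/day.
Travel time t = L / v = 3160 / 0.8467 = 3732 days = 10.22 years.

10.2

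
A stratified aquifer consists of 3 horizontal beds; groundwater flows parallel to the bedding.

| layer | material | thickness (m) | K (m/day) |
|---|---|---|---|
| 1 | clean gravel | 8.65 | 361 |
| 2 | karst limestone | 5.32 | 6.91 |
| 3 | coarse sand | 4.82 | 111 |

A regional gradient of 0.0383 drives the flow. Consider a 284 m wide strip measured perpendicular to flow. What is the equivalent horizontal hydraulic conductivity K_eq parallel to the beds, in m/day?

Flow is parallel to layering, so each bed carries its own Darcy discharge and the transmissivities add.
Σ(K_i·b_i) = 361×8.65 + 6.91×5.32 + 111×4.82 = 3694 m²/day.
Total thickness b = 18.79 m, so K_eq = Σ(K_i·b_i)/b = 196.6 m/day.

197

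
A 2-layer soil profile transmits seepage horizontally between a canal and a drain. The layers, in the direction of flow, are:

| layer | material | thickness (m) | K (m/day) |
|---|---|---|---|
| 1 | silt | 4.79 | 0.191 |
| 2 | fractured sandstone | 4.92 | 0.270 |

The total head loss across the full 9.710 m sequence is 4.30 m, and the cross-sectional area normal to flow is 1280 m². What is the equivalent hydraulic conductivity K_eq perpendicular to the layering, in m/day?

Flow is perpendicular to layering, so the layers act in series and the equivalent K is the thickness-weighted harmonic mean.
Total thickness L = 4.79 + 4.92 = 9.710 m.
Σ(b_i/K_i) = 4.79/0.191 + 4.92/0.270 = 43.30 d.
K_eq = L / Σ(b_i/K_i) = 9.710 / 43.30 = 0.2242 m/day.

0.224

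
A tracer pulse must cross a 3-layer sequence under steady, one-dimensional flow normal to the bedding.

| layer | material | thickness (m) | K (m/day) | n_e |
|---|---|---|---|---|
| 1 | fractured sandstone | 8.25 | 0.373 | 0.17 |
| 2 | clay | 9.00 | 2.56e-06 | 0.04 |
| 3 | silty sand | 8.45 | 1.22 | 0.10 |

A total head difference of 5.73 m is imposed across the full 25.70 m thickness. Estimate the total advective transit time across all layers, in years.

4380

With flow normal to the layers, continuity requires the same specific discharge q through every layer.
Σ(b_i/K_i) = 8.25/0.373 + 9.00/2.56e-06 + 8.45/1.22 = 3.516e+06 d.
q = Δh / Σ(b_i/K_i) = 5.73 / 3.516e+06 = 1.630e-06 m/day.
In each layer the seepage velocity is v_i = q/n_i, so the layer transit time is t_i = b_i·n_i / q:
  layer 1 (fractured sandstone): t_1 = 8.25 × 0.17 / 1.630e-06 = 8.605e+05 d
  layer 2 (clay): t_2 = 9.00 × 0.04 / 1.630e-06 = 2.209e+05 d
  layer 3 (silty sand): t_3 = 8.45 × 0.10 / 1.630e-06 = 5.185e+05 d
Total t = Σ t_i = 1.600e+06 days = 4380 years.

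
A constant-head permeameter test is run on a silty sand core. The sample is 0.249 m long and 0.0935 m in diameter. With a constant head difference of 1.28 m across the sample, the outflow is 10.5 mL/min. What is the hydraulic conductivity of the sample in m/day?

0.428

Cross-sectional area A = π·(d/2)² = π × (0.0935/2)² = 0.006866 m².
Convert discharge: 10.5 mL/min = 1.750e-07 m³/s.
Darcy's law rearranged: K = Q·L / (A·Δh) = 1.750e-07 × 0.249 / (0.006866 × 1.28) = 4.958e-06 m/s = 0.4284 m/day.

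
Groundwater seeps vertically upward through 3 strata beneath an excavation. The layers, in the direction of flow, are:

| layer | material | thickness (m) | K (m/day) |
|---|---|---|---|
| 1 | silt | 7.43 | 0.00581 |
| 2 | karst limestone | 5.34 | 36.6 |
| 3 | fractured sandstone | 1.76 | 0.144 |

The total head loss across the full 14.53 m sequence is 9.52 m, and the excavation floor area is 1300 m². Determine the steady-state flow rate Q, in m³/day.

9.58

Flow is perpendicular to layering, so the layers act in series and the equivalent K is the thickness-weighted harmonic mean.
Total thickness L = 7.43 + 5.34 + 1.76 = 14.53 m.
Σ(b_i/K_i) = 7.43/0.00581 + 5.34/36.6 + 1.76/0.144 = 1291 d.
K_eq = L / Σ(b_i/K_i) = 14.53 / 1291 = 0.01125 m/day.
Q = K_eq · A · (Δh/L) = 0.01125 × 1300 × (9.52/14.53) = 9.585 m³/day.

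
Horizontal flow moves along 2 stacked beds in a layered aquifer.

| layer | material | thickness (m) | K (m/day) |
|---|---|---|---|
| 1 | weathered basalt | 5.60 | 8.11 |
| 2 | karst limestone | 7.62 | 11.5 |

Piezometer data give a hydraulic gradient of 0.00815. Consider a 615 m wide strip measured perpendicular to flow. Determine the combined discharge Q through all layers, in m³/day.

667

Flow is parallel to layering, so each bed carries its own Darcy discharge and the transmissivities add.
Σ(K_i·b_i) = 8.11×5.60 + 11.5×7.62 = 133.0 m²/day.
Hydraulic gradient i = 0.00815.
Q = Σ(K_i·b_i) · W · i = 133.0 × 615 × 0.008150 = 666.9 m³/day.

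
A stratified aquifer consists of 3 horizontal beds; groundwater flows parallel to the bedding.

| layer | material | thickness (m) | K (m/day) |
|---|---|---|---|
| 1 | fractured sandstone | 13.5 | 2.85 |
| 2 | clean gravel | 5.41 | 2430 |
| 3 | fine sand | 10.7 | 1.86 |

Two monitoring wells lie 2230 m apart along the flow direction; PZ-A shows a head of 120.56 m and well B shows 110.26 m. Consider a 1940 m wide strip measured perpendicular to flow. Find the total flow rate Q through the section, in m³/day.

Flow is parallel to layering, so each bed carries its own Darcy discharge and the transmissivities add.
Σ(K_i·b_i) = 2.85×13.5 + 2430×5.41 + 1.86×10.7 = 13205 m²/day.
Hydraulic gradient i = (120.56 − 110.26) / 2230 = 10.3 / 2230 = 0.004619.
Q = Σ(K_i·b_i) · W · i = 13205 × 1940 × 0.004619 = 1.183e+05 m³/day.

118000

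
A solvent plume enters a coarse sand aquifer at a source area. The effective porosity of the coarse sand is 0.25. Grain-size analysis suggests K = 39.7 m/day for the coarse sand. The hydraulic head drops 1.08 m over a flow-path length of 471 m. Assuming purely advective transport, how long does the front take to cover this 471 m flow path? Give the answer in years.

Hydraulic gradient i = Δh / L = 1.08 / 471 = 0.002293.
Darcy flux q = K · i = 39.70 × 0.002293 = 0.09103 m/day.
Seepage velocity v = q / n_e = 0.09103 / 0.25 = 0.3641 m/day.
Travel time t = L / v = 471 / 0.3641 = 1294 days = 3.541 years.

3.54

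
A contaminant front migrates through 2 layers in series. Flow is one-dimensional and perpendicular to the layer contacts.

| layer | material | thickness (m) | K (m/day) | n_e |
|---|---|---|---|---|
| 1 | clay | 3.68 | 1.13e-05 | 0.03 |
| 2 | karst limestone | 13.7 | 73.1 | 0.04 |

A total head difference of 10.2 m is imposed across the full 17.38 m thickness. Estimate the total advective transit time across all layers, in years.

With flow normal to the layers, continuity requires the same specific discharge q through every layer.
Σ(b_i/K_i) = 3.68/1.13e-05 + 13.7/73.1 = 3.257e+05 d.
q = Δh / Σ(b_i/K_i) = 10.2 / 3.257e+05 = 3.132e-05 m/day.
In each layer the seepage velocity is v_i = q/n_i, so the layer transit time is t_i = b_i·n_i / q:
  layer 1 (clay): t_1 = 3.68 × 0.03 / 3.132e-05 = 3525 d
  layer 2 (karst limestone): t_2 = 13.7 × 0.04 / 3.132e-05 = 17496 d
Total t = Σ t_i = 21021 days = 57.55 years.

57.6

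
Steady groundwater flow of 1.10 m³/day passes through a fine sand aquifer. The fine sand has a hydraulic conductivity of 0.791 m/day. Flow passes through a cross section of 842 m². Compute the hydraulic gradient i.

From Q = K·A·i, i = Q / (K·A) = 1.10 / (0.7910 × 842.0) = 0.001652.

0.00165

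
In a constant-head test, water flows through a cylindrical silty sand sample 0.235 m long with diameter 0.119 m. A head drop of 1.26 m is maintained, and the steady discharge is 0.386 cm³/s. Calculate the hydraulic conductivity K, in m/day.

Cross-sectional area A = π·(d/2)² = π × (0.119/2)² = 0.01112 m².
Convert discharge: 0.386 cm³/s = 3.860e-07 m³/s.
Darcy's law rearranged: K = Q·L / (A·Δh) = 3.860e-07 × 0.235 / (0.01112 × 1.26) = 6.473e-06 m/s = 0.5593 m/day.

0.559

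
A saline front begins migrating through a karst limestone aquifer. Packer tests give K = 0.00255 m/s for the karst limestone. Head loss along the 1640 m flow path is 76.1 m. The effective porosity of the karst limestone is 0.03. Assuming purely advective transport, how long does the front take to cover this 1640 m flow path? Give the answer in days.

4.81

Convert K: 0.00255 m/s × 86400 = 220.3 m/day.
Hydraulic gradient i = Δh / L = 76.1 / 1640 = 0.04640.
Darcy flux q = K · i = 220.3 × 0.04640 = 10.22 m/day.
Seepage velocity v = q / n_e = 10.22 / 0.03 = 340.8 m/day.
Travel time t = L / v = 1640 / 340.8 = 4.812 days.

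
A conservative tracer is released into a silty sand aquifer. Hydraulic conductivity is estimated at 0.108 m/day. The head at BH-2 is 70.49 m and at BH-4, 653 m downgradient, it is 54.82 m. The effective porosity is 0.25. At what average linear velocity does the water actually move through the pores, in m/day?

Hydraulic gradient i = (70.49 − 54.82) / 653 = 15.67 / 653 = 0.02400.
Darcy flux q = K · i = 0.1080 × 0.02400 = 0.002592 m/day.
Seepage velocity v = q / n_e = 0.002592 / 0.25 = 0.01037 m/day.

0.0104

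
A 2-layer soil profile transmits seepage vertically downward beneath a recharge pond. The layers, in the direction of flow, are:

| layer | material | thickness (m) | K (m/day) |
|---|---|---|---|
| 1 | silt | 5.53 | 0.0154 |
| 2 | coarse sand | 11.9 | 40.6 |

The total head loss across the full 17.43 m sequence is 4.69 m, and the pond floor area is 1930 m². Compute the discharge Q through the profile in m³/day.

25.2

Flow is perpendicular to layering, so the layers act in series and the equivalent K is the thickness-weighted harmonic mean.
Total thickness L = 5.53 + 11.9 = 17.43 m.
Σ(b_i/K_i) = 5.53/0.0154 + 11.9/40.6 = 359.4 d.
K_eq = L / Σ(b_i/K_i) = 17.43 / 359.4 = 0.04850 m/day.
Q = K_eq · A · (Δh/L) = 0.04850 × 1930 × (4.69/17.43) = 25.19 m³/day.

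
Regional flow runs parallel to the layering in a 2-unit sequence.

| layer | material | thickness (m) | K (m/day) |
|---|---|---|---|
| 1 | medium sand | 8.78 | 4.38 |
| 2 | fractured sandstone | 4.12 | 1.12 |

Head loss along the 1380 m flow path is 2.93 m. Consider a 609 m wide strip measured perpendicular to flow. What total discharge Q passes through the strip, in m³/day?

Flow is parallel to layering, so each bed carries its own Darcy discharge and the transmissivities add.
Σ(K_i·b_i) = 4.38×8.78 + 1.12×4.12 = 43.07 m²/day.
Hydraulic gradient i = Δh / L = 2.93 / 1380 = 0.002123.
Q = Σ(K_i·b_i) · W · i = 43.07 × 609 × 0.002123 = 55.69 m³/day.

55.7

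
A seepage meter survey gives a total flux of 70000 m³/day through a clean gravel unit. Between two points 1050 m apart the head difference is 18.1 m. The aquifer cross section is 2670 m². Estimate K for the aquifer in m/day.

Hydraulic gradient i = Δh / L = 18.1 / 1050 = 0.01724.
From Q = K·A·i, K = Q / (A·i) = 70000 / (2670 × 0.01724) = 1521 m/day.

1520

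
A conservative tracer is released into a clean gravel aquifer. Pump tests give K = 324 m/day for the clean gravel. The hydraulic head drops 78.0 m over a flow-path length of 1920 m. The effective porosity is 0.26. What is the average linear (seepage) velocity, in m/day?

50.6

Hydraulic gradient i = Δh / L = 78.0 / 1920 = 0.04063.
Darcy flux q = K · i = 324.0 × 0.04063 = 13.16 m/day.
Seepage velocity v = q / n_e = 13.16 / 0.26 = 50.62 m/day.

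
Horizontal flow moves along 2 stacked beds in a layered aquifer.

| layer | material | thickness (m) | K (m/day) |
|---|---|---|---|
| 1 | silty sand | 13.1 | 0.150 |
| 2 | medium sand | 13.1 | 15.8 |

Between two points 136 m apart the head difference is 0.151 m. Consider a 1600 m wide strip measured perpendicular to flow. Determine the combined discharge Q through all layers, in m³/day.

371

Flow is parallel to layering, so each bed carries its own Darcy discharge and the transmissivities add.
Σ(K_i·b_i) = 0.150×13.1 + 15.8×13.1 = 208.9 m²/day.
Hydraulic gradient i = Δh / L = 0.151 / 136 = 0.001110.
Q = Σ(K_i·b_i) · W · i = 208.9 × 1600 × 0.001110 = 371.2 m³/day.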